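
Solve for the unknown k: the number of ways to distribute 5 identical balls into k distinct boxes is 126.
5

Stars and bars: the count is C(5+k−1, k−1), increasing in k. k=3: C(7,2) = 21, k=4: C(8,3) = 56, k=5: C(9,4) = 126 ✓. So k = 5.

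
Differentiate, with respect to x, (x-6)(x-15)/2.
(2x - 21)/2

d/dx[(x-6)(x-15)] = (x-15) + (x-6) = 2x - 21. Dividing by 2 gives (2x - 21)/2.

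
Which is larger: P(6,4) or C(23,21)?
P(6,4)
P(6,4)=360, C(23,21)=253.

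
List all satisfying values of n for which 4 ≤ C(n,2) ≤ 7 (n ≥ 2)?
4

Reasoning: C(3,2)=3; C(4,2)=6; C(5,2)=10. So valid n = 4.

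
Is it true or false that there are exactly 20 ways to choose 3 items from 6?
True

Reasoning: C(6,3) = 20.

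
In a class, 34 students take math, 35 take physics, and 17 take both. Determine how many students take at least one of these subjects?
52

Working:
|A∪B| = |A|+|B|-|A∩B| = 34+35-17 = 52.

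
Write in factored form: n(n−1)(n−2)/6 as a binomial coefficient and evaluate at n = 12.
C(n,3); C(12,3) = 220

Reasoning: n(n−1)(n−2)/6 = n!/(3!(n−3)!) = C(n,3). At n = 12: C(12,3) = 220.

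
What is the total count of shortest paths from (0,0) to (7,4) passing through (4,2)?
To (4,2): C(6,4)=15. From there: C(5,3)=10. Total: 150.

Answer: 150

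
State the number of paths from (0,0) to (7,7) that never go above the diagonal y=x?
429

Reasoning: Counted by the Catalan number C_7: C_7 = C(14,7)/(7+1) = 3,432/8 = 429.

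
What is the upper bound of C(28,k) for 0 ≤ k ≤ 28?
40,116,600

Working:
Maximum at k = 14: C(28,14) = 40,116,600.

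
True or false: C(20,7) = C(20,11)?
False

Solution: C(20,7) = 77,520 but C(20,11) = 167,960; symmetry gives C(20,7) = C(20,13), not C(20,11).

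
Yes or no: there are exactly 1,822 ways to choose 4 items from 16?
C(16,4) = 1,820 ≠ 1822.
Final answer: No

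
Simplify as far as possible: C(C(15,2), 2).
C(15,2) = 105, then C(105, 2) = 5,460.

Answer: 5,460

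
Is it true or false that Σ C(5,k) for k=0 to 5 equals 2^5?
True

Working:
Binomial theorem: Σ C(5,k) = (1+1)^5 = 2^5 = 32; RHS 2^5 = 32.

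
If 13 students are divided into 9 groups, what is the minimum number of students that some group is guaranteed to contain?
2

Pigeonhole: ⌈13/9⌉ = 2.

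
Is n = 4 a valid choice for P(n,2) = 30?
No

Working:
P(4,2) = 4·3 = 12, which does not equal 30.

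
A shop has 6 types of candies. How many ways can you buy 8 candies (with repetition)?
Stars and bars: C(8+6-1, 8) = C(13, 8) = 1,287.
Final answer: 1,287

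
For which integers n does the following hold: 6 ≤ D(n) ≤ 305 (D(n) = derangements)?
4, 5, 6

Using D(n) = (n−1)[D(n−1) + D(n−2)] with D(1)=0, D(2)=1: D(3)=2; D(4)=9; D(5)=44; D(6)=265; D(7)=1,854. So valid n = 4, 5, 6.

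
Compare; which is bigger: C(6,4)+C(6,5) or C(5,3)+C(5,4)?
C(6,4)+C(6,5)

First=21, Second=15.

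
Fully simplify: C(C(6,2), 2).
105

C(6,2) = 15, then C(15, 2) = 105.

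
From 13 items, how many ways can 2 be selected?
C(13,2) = 13! / (2! × (13-2)!)
         = 13! / (2! × 11!)
         = 78

Answer: 78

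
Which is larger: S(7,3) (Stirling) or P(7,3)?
S(7,3)
S(7,3) = 3·S(6,3) + S(6,2) = 3·90 + 31 = 301; P(7,3) = 210.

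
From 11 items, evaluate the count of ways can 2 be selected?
55

Solution: C(11,2) = 11! / (2! × (11-2)!)
         = 11! / (2! × 9!)
         = 55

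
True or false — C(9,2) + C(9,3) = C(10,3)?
Pascal's identity: LHS = 36 + 84 = 120; RHS = C(10,3) = 120. Both sides agree, so the statement holds.

Answer: True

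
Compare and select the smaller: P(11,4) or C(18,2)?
C(18,2)

P(11,4)=7,920, C(18,2)=153.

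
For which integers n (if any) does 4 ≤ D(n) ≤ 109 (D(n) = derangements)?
4, 5

Using D(n) = (n−1)[D(n−1) + D(n−2)] with D(1)=0, D(2)=1: D(3)=2; D(4)=9; D(5)=44; D(6)=265. So valid n = 4, 5.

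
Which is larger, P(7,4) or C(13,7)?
P(7,4)=840, C(13,7)=1,716.
Final answer: C(13,7)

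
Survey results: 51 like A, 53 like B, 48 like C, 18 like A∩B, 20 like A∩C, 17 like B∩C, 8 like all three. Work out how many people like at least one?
105
|A∪B∪C| = 51+53+48-18-20-17+8 = 105.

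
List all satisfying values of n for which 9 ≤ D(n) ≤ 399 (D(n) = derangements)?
4, 5, 6
Using D(n) = (n−1)[D(n−1) + D(n−2)] with D(1)=0, D(2)=1: D(3)=2; D(4)=9; D(5)=44; D(6)=265; D(7)=1,854. So valid n = 4, 5, 6.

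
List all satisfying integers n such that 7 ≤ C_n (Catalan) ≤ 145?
C_3=5; C_4=14; C_5=42; C_6=132; C_7=429. So valid n = 4, 5, 6.

Answer: 4, 5, 6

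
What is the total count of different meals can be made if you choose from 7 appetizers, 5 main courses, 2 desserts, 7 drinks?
490

By the multiplication principle: 7 × 5 × 2 × 7 = 490.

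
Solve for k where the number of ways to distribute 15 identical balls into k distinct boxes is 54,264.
7

Explanation: Stars and bars: the count is C(15+k−1, k−1), increasing in k. k=5: C(19,4) = 3,876, k=6: C(20,5) = 15,504, k=7: C(21,6) = 54,264 ✓. So k = 7.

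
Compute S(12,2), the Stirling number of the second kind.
2,047

Solution: Using the Stirling recurrence: S(n,k) = k·S(n-1,k) + S(n-1,k-1)
S(12,2) = 2·S(11,2) + S(11,1)
         = 2·1023 + 1
         = 2046 + 1
         = 2,047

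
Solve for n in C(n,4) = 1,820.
16

Solution: C(n,4) = n(n−1)(n−2)(n−3)/4! is increasing in n, and n(n−1)(n−2)(n−3) = 4!·1,820 = 43,680 ≈ (n−1.5)^4 gives n ≈ 16.0. Check: C(14,4) = 1,001, C(15,4) = 1,365, C(16,4) = 1,820 ✓. So n = 16.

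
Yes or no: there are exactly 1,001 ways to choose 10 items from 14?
Yes

Solution: C(14,10) = 1,001.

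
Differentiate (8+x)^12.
Using the power rule: d/dx (8+x)^12 = 12(8+x)^{11}.

Answer: 12(8+x)^11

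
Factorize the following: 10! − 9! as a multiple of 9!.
9 × 9! = 3,265,920

10! − 9! = 10·9! − 9! = (10 − 1)·9! = 9 × 9! = 3,265,920.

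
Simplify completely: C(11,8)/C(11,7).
C(n,k+1)/C(n,k) = (n−k)/(k+1). Here (11−7)/(7+1) = 4/8 = 1/2.
Final answer: 1/2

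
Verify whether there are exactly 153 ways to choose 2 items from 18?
True
C(18,2) = 153.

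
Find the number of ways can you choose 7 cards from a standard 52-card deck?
133,784,560
C(52,7) = 133,784,560.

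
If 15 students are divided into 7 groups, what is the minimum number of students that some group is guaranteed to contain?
3

Reasoning: Pigeonhole: ⌈15/7⌉ = 3.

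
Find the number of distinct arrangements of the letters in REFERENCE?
Word has 9 letters (R=2, E=4, F=1, N=1, C=1). Arrangements: 9!/Π(k!) = 7,560.
Final answer: 7,560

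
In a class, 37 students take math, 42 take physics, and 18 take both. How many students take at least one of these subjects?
61

|A∪B| = |A|+|B|-|A∩B| = 37+42-18 = 61.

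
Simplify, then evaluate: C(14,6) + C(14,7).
6,435
By Pascal's identity: C(15,7) = 6,435.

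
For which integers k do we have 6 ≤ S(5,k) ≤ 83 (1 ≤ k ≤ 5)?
2, 3, 4

S(5,1)=1; S(5,2)=15; S(5,3)=25; S(5,4)=10; S(5,5)=1. So valid k = 2, 3, 4.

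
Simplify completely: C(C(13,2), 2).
3,003

C(13,2) = 78, then C(78, 2) = 3,003.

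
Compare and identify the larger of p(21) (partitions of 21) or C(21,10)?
C(21,10)
Pentagonal recurrence p(n) = p(n−1) + p(n−2) − p(n−5) − p(n−7) + …: p(21) = p(20) + p(19) − p(16) − p(14) + p(9) + p(6) = 627 + 490 − 231 − 135 + 30 + 11 = 792; C(21,10) = 352,716.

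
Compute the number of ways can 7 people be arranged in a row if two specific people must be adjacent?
Treat pair as unit: (7-1)! arrangements × 2 internal orders = 1,440.
Final answer: 1,440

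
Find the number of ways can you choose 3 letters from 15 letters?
455

C(15,3) = 15! / (3! × (15-3)!)
         = 15! / (3! × 12!)
         = 455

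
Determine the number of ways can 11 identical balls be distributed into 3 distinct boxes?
78
C(11+3-1, 3-1) = C(13, 2) = 78.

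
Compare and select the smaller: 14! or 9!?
14!=87,178,291,200, 9!=362,880. 14! > 9!.
Final answer: 9!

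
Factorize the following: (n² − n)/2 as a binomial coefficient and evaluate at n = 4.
C(n,2); C(4,2) = 6

(n² − n)/2 = n(n−1)/2 = C(n,2). At n = 4: C(4,2) = 6.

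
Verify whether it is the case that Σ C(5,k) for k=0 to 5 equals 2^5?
True

Explanation: Binomial theorem: Σ C(5,k) = (1+1)^5 = 2^5 = 32; RHS 2^5 = 32.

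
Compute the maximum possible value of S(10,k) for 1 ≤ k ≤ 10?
Row S(10,k) for k = 1..10 (via S(n,k) = k·S(n−1,k) + S(n−1,k−1)): 1, 511, 9,330, 34,105, 42,525, 22,827, 5,880, 750, 45, 1. The row is unimodal; maximum at k = 5: 42,525.
Final answer: 42,525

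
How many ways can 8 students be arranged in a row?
Arrangements of 8 distinct objects: 8! = 40,320.

Answer: 40,320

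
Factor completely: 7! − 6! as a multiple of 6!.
6 × 6! = 4,320

7! − 6! = 7·6! − 6! = (7 − 1)·6! = 6 × 6! = 4,320.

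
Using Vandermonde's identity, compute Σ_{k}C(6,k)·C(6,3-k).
= C(6+6,3) = C(12,3) = 220.

Answer: 220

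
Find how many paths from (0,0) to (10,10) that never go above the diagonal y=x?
16,796

Solution: Counted by the Catalan number C_10: C_10 = C(20,10)/(10+1) = 184,756/11 = 16,796.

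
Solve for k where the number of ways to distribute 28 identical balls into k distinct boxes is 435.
3
Stars and bars: the count is C(28+k−1, k−1), increasing in k. k=2: C(29,1) = 29, k=3: C(30,2) = 435 ✓. So k = 3.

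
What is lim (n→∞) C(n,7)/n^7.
1/5040

Reasoning: C(n,7) ≈ n^7/7! for large n. Limit = 1/7! = 1/5040.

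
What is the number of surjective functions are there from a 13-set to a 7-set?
28,805,736,960

Working:
Onto functions = 7! × S(13,7)
First compute S(13,7) via recurrence:
Using the Stirling recurrence: S(n,k) = k·S(n-1,k) + S(n-1,k-1)
S(13,7) = 7·S(12,7) + S(12,6)
         = 7·627396 + 1323652
         = 4391772 + 1323652
         = 5,715,424
Then: 5040 × 5715424 = 28,805,736,960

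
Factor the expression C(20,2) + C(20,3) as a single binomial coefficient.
C(21,3)

Working:
By Pascal's identity: C(20,2) + C(20,3) = C(21,3) = 1,330.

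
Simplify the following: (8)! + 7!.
45,360

Explanation: (8)! + 7! = (8)·7! + 7! = (8+1)·7! = 9·7! = 45,360.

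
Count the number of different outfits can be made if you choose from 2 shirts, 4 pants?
By the multiplication principle: 2 × 4 = 8.
Final answer: 8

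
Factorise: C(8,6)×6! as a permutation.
P(8,6)
C(8,6)×6! = [8!/(6!(2)!)]×6! = 8!/(2)! = P(8,6) = 20,160.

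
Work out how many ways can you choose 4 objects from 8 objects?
70

Explanation: C(8,4) = 8! / (4! × (8-4)!)
         = 8! / (4! × 4!)
         = 70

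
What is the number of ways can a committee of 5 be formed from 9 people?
126

Reasoning: C(9,5) = 9! / (5! × (9-5)!)
         = 9! / (5! × 4!)
         = 126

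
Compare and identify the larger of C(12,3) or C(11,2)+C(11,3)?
By Pascal's identity: C(12,3) = C(11,2)+C(11,3) = 220. Equal.

Answer: Equal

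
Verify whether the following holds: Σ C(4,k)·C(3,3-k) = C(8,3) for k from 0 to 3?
False

Solution: Vandermonde's identity gives C(7,3) = 35; RHS C(8,3) = 56.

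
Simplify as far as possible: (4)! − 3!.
18

Working:
(4)! − 3! = (4)·3! − 3! = (4−1)·3! = 3·3! = 18.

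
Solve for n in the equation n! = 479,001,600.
12

Solution: n! is strictly increasing. 10! = 3,628,800, 11! = 39,916,800, 12! = 479,001,600 ✓. So n = 12.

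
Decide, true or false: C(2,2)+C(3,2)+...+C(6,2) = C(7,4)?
True

Working:
Hockey stick identity gives Σ = C(7,3) = 35; RHS C(7,4) = 35.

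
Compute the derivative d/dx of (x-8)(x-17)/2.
d/dx[(x-8)(x-17)] = (x-17) + (x-8) = 2x - 25. Dividing by 2 gives (2x - 25)/2.
Final answer: (2x - 25)/2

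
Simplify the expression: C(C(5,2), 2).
45
C(5,2) = 10, then C(10, 2) = 45.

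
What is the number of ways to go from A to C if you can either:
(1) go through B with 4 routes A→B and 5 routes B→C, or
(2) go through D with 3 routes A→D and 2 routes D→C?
26
Route via B: 4×5=20. Route via D: 3×2=6. Total: 26.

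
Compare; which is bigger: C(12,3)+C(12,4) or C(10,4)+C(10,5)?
C(12,3)+C(12,4)

Explanation: First=715, Second=462.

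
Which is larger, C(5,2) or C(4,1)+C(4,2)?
Equal

Working:
By Pascal's identity: C(5,2) = C(4,1)+C(4,2) = 10. Equal.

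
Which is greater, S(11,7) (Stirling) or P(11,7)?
P(11,7)
S(11,7) = 7·S(10,7) + S(10,6) = 7·5,880 + 22,827 = 63,987; P(11,7) = 1,663,200.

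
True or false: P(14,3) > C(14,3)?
P(14,3) = 2,184 and C(14,3) = 364; P(n,r) = r! × C(n,r) so P > C whenever r ≥ 2.
Final answer: True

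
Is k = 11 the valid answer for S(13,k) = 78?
No

Explanation: S(13,11) = 11·S(12,11) + S(12,10) = 11·66 + 1,705 = 2,431, which does not equal 78.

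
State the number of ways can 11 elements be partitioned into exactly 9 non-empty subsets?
1,155
This equals S(11,9), the Stirling number of the 2nd kind.
Using the Stirling recurrence: S(n,k) = k·S(n-1,k) + S(n-1,k-1)
S(11,9) = 9·S(10,9) + S(10,8)
         = 9·45 + 750
         = 405 + 750
         = 1,155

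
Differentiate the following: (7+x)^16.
16(7+x)^15

Explanation: Using the power rule: d/dx (7+x)^16 = 16(7+x)^{15}.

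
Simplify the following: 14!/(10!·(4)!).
1,001

Explanation: This is C(14,10) = 1,001.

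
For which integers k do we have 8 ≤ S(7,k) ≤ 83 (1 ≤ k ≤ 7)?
S(7,1)=1; S(7,2)=63; S(7,3)=301; S(7,4)=350; S(7,5)=140; S(7,6)=21; S(7,7)=1. So valid k = 2, 6.

Answer: 2, 6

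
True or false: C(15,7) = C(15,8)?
C(15,7) = C(15,15-7) by the symmetry property; both equal 6,435.

Answer: True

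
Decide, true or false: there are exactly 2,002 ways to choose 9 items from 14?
True

C(14,9) = 2,002.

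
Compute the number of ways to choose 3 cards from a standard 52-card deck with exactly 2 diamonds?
3,042

Working:
13 diamonds and 39 non-diamonds: C(13,2) × C(39,1) = 78 × 39 = 3,042.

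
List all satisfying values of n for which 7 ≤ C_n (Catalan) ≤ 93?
C_3=5; C_4=14; C_5=42; C_6=132. So valid n = 4, 5.
Final answer: 4, 5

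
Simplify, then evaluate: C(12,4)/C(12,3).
9/4

Explanation: C(n,k+1)/C(n,k) = (n−k)/(k+1). Here (12−3)/(3+1) = 9/4 = 9/4.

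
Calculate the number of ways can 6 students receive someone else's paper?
265

Explanation: Using D(n) = (n-1)[D(n-1) + D(n-2)]:
D(6) = (6-1) × [D(5) + D(4)]
      = 5 × [44 + 9]
      = 5 × 53
      = 265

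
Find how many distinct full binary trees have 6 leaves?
42

Solution: Using the Catalan number formula: C_n = C(2n, n) / (n+1)
C_5 = C(10, 5) / (5+1)
     = 252 / 6
     = 42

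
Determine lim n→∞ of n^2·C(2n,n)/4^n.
∞

Reasoning: C(2n,n) ~ 4^n/√(πn), so n^2·C(2n,n)/4^n ~ n^(2 − 1/2)/√π → ∞.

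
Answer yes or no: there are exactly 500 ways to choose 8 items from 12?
No
C(12,8) = 495 ≠ 500.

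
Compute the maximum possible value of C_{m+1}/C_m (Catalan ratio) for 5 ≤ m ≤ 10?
7/2

Reasoning: C_{m+1}/C_m = 2(2m+1)/(m+2), which increases with m. Maximum at m = 10: 2·21/12 = 7/2.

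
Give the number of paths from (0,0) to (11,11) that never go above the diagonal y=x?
Counted by the Catalan number C_11: C_11 = C(22,11)/(11+1) = 705,432/12 = 58,786.
Final answer: 58,786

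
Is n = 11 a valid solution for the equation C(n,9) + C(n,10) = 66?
C(11,9) + C(11,10) = 55 + 11 = 66, which equals 66.
Final answer: Yes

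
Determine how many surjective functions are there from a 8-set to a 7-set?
141,120

Working:
Onto functions = 7! × S(8,7)
First compute S(8,7) via recurrence:
Using the Stirling recurrence: S(n,k) = k·S(n-1,k) + S(n-1,k-1)
S(8,7) = 7·S(7,7) + S(7,6)
         = 7·1 + 21
         = 7 + 21
         = 28
Then: 5040 × 28 = 141,120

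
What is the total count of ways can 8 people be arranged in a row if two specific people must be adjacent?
10,080

Reasoning: Treat pair as unit: (8-1)! arrangements × 2 internal orders = 10,080.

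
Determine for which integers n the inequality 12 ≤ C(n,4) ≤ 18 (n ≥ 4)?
C(5,4)=5; C(6,4)=15; C(7,4)=35. So valid n = 6.
Final answer: 6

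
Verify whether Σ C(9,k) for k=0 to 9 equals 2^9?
Binomial theorem: Σ C(9,k) = (1+1)^9 = 2^9 = 512; RHS 2^9 = 512.

Answer: True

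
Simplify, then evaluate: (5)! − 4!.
96

(5)! − 4! = (5)·4! − 4! = (5−1)·4! = 4·4! = 96.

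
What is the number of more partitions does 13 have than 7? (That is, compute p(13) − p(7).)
Pentagonal recurrence p(n) = p(n−1) + p(n−2) − p(n−5) − p(n−7) + …: p(13) = p(12) + p(11) − p(8) − p(6) + p(1) = 77 + 56 − 22 − 11 + 1 = 101.
p(7) = p(6) + p(5) − p(2) − p(0) = 11 + 7 − 2 − 1 = 15.
Difference = 101 − 15 = 86.

Answer: 86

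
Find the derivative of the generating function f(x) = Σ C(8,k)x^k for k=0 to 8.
Σ k·C(8,k)x^(k-1) for k=1 to 8

Explanation: Term-by-term differentiation gives Σ k·C(8,k)x^{k-1} for k=1 to 8.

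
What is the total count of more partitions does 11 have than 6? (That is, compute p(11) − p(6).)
45

Explanation: Pentagonal recurrence p(n) = p(n−1) + p(n−2) − p(n−5) − p(n−7) + …: p(11) = p(10) + p(9) − p(6) − p(4) = 42 + 30 − 11 − 5 = 56.
p(6) = p(5) + p(4) − p(1) = 7 + 5 − 1 = 11.
Difference = 56 − 11 = 45.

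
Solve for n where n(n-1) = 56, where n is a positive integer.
8

Reasoning: n² − n − 56 = 0, so n = (1 ± √(1 + 4·56))/2 = (1 ± √225)/2 = (1 ± 15)/2, i.e. n = 8 or n = -7. Taking the positive root, n = 8 (check: 8×7 = 56).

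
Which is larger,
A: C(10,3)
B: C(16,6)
B

Solution: A=C(10,3)=120, B=C(16,6)=8,008.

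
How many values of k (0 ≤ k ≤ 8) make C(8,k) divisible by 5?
1

Explanation: Checking C(8,k) mod 5 for k = 0..8: divisible at k = 4. That's 1 values.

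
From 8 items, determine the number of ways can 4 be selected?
70

Solution: C(8,4) = 8! / (4! × (8-4)!)
         = 8! / (4! × 4!)
         = 70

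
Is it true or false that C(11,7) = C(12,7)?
False

LHS = C(11,7) = 330; RHS = C(12,7) = 792. 330 ≠ 792, so the statement does not hold.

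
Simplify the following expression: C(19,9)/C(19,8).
11/9

C(n,k+1)/C(n,k) = (n−k)/(k+1). Here (19−8)/(8+1) = 11/9 = 11/9.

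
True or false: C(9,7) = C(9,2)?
True

Symmetry C(n,k) = C(n,n-k): C(9,7) = 36 and C(9,2) = 36. Both sides agree, so the statement holds.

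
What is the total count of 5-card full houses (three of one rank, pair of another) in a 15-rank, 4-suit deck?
5,040

Triple rank: 15. Triple suits: C(4,3)=4. Pair rank: 14. Pair suits: C(4,2)=6. Total: 5,040.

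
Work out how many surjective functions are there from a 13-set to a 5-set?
901,020,120

Onto functions = 5! × S(13,5)
First compute S(13,5) via recurrence:
Using the Stirling recurrence: S(n,k) = k·S(n-1,k) + S(n-1,k-1)
S(13,5) = 5·S(12,5) + S(12,4)
         = 5·1379400 + 611501
         = 6897000 + 611501
         = 7,508,501
Then: 120 × 7508501 = 901,020,120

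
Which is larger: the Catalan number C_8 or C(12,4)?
C_8
C_8 = C(16,8)/(8+1) = 12,870/9 = 1,430; C(12,4) = 495.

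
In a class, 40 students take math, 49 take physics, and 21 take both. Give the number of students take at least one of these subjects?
|A∪B| = |A|+|B|-|A∩B| = 40+49-21 = 68.

Answer: 68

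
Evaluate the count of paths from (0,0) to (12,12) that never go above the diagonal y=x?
Counted by the Catalan number C_12: C_12 = C(24,12)/(12+1) = 2,704,156/13 = 208,012.

Answer: 208,012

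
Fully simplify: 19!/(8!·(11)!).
This is C(19,8) = 75,582.

Answer: 75,582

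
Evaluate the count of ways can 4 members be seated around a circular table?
Circular arrangements: (4-1)! = 6.
Final answer: 6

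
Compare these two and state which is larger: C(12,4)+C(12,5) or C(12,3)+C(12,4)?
First=1,287, Second=715.
Final answer: C(12,4)+C(12,5)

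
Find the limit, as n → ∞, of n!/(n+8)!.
0

Reasoning: n!/(n+8)! = 1/[(n+1)(n+2)···(n+8)] → 0 as n → ∞.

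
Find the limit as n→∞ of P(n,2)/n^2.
1

P(n,2) = n(n-1) ≈ n^2 for large n. Limit = 1.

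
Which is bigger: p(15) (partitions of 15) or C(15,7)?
C(15,7)
Pentagonal recurrence p(n) = p(n−1) + p(n−2) − p(n−5) − p(n−7) + …: p(15) = p(14) + p(13) − p(10) − p(8) + p(3) + p(0) = 135 + 101 − 42 − 22 + 3 + 1 = 176; C(15,7) = 6,435.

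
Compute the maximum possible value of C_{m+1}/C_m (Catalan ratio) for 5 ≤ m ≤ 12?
C_{m+1}/C_m = 2(2m+1)/(m+2), which increases with m. Maximum at m = 12: 2·25/14 = 25/7.

Answer: 25/7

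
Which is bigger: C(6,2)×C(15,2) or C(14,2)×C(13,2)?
C(14,2)×C(13,2)

Working:
C(6,2)×C(15,2)=1,575, C(14,2)×C(13,2)=7,098.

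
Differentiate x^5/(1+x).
(5x^4(1+x) - x^5)/(1+x)²
Quotient rule: [5x^{4}(1+x) - x^5]/(1+x)².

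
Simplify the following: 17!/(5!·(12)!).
6,188

This is C(17,5) = 6,188.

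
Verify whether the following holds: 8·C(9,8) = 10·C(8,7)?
Absorption identity k·C(n,k) = n·C(n-1,k-1). LHS = 8·9 = 72; RHS = 10·8 = 80.
Final answer: False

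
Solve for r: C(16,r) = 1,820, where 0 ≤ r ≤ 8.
4

Explanation: C(16,r) is increasing for 0 ≤ r ≤ 8. Stepping up (C(16,r+1) = C(16,r)·(16−r)/(r+1)): C(16,1) = 16, C(16,2) = 120, C(16,3) = 560, C(16,4) = 1,820 ✓. So r = 4.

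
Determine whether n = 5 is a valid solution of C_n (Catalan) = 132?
No

C_5 = C(10,5)/(5+1) = 252/6 = 42, which does not equal 132.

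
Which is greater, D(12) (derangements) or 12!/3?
D(12)

Explanation: D(12) = (12-1)·[D(11) + D(10)] = 11·[14,684,570 + 1,334,961] = 176,214,841; 12!/3 = 479,001,600/3 = 159,667,200.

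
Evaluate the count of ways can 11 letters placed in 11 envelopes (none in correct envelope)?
14,684,570

Explanation: Using D(n) = (n-1)[D(n-1) + D(n-2)]:
D(11) = (11-1) × [D(10) + D(9)]
      = 10 × [1334961 + 133496]
      = 10 × 1468457
      = 14,684,570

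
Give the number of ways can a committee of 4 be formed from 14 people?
1,001

Explanation: C(14,4) = 14! / (4! × (14-4)!)
         = 14! / (4! × 10!)
         = 1,001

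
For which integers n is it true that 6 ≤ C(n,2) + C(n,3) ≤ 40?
4, 5, 6

Working:
C(3,2)+C(3,3)=4; C(4,2)+C(4,3)=10; C(5,2)+C(5,3)=20; C(6,2)+C(6,3)=35; C(7,2)+C(7,3)=56. So valid n = 4, 5, 6.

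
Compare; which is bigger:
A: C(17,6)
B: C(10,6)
A

Solution: A=C(17,6)=12,376, B=C(10,6)=210.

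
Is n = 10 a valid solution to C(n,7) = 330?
No

Explanation: C(10,7) = 10·9·8·7·6·5·4/7! = 604,800/5,040 = 120, which does not equal 330.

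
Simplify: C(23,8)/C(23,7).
2

Solution: C(n,k+1)/C(n,k) = (n−k)/(k+1). Here (23−7)/(7+1) = 16/8 = 2.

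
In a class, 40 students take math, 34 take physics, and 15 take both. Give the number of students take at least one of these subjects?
59
|A∪B| = |A|+|B|-|A∩B| = 40+34-15 = 59.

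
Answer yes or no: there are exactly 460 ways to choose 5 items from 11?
C(11,5) = 462 ≠ 460.
Final answer: No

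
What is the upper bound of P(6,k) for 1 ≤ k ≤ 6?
720
P(6,k) increases in k, so maximum at k = 6: 6! = 720.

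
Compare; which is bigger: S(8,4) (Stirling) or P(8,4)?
S(8,4)

Working:
S(8,4) = 4·S(7,4) + S(7,3) = 4·350 + 301 = 1,701; P(8,4) = 1,680.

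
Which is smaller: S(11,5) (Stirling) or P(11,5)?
P(11,5)

Solution: S(11,5) = 5·S(10,5) + S(10,4) = 5·42,525 + 34,105 = 246,730; P(11,5) = 55,440.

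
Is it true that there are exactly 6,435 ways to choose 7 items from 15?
True

Explanation: C(15,7) = 6,435.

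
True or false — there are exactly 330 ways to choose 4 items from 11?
True
C(11,4) = 330.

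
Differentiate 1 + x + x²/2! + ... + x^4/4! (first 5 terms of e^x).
Differentiating term by term gives the first 4 terms of e^x.

Answer: 1 + x + x²/2! + ... + x^3/3!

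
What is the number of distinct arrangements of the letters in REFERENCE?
7,560

Word has 9 letters (R=2, E=4, F=1, N=1, C=1). Arrangements: 9!/Π(k!) = 7,560.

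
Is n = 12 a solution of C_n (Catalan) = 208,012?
Yes
C_12 = C(24,12)/(12+1) = 2,704,156/13 = 208,012, which equals 208,012.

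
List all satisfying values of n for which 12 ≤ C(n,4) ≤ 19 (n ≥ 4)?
6

Explanation: C(5,4)=5; C(6,4)=15; C(7,4)=35. So valid n = 6.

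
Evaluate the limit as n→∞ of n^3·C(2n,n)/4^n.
∞

Reasoning: C(2n,n) ~ 4^n/√(πn), so n^3·C(2n,n)/4^n ~ n^(3 − 1/2)/√π → ∞.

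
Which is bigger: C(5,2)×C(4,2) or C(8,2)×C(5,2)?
C(8,2)×C(5,2)

C(5,2)×C(4,2)=60, C(8,2)×C(5,2)=280.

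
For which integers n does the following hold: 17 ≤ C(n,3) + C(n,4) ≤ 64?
6
C(5,3)+C(5,4)=15; C(6,3)+C(6,4)=35; C(7,3)+C(7,4)=70. So valid n = 6.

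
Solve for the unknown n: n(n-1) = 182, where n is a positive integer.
14

Explanation: n² − n − 182 = 0, so n = (1 ± √(1 + 4·182))/2 = (1 ± √729)/2 = (1 ± 27)/2, i.e. n = 14 or n = -13. Taking the positive root, n = 14 (check: 14×13 = 182).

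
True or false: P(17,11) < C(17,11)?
P(17,11) = 494,010,316,800 and C(17,11) = 12,376; P(n,r) = r! × C(n,r) so P > C whenever r ≥ 2.

Answer: False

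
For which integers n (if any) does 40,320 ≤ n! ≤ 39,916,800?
8, 9, 10, 11

Working:
n! is strictly increasing; 8! = 40,320 and 11! = 39,916,800, so valid n = 8, 9, 10, 11.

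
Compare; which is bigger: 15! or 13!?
15!=1,307,674,368,000, 13!=6,227,020,800. 15! > 13!.
Final answer: 15!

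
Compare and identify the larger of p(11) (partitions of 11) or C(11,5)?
C(11,5)

Reasoning: Pentagonal recurrence p(n) = p(n−1) + p(n−2) − p(n−5) − p(n−7) + …: p(11) = p(10) + p(9) − p(6) − p(4) = 42 + 30 − 11 − 5 = 56; C(11,5) = 462.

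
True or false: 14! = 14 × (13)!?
True

Reasoning: By definition n! = n × (n-1)!, so 14! = 14 × 13!.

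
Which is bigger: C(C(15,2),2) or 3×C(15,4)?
C(C(15,2),2)=5,460, 3×C(15,4)=4,095.

Answer: C(C(15,2),2)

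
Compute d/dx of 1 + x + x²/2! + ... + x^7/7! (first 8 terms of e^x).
1 + x + x²/2! + ... + x^6/6!

Working:
Differentiating term by term gives the first 7 terms of e^x.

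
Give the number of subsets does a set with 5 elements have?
32

Reasoning: Each element can be included or excluded: 2^5 = 32.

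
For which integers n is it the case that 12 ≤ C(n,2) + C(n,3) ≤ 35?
5, 6

Reasoning: C(4,2)+C(4,3)=10; C(5,2)+C(5,3)=20; C(6,2)+C(6,3)=35; C(7,2)+C(7,3)=56. So valid n = 5, 6.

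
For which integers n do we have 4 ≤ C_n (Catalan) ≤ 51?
3, 4, 5

Explanation: C_2=2; C_3=5; C_4=14; C_5=42; C_6=132. So valid n = 3, 4, 5.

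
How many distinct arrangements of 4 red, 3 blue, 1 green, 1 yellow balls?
2,520
Multinomial: 9!/(4! × 3! × 1! × 1!) = 2,520.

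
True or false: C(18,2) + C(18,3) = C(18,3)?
False

Reasoning: Pascal's identity gives C(19,3) = 969, whereas C(18,3) = 816.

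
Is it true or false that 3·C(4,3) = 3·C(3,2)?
False

Explanation: Absorption identity k·C(n,k) = n·C(n-1,k-1). LHS = 3·4 = 12; RHS = 3·3 = 9.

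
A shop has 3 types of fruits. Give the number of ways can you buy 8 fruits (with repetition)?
Stars and bars: C(8+3-1, 8) = C(10, 8) = 45.

Answer: 45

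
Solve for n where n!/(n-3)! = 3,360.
16

Solution: n!/(n-3)! = n×(n-1)×(n-2), a product of 3 consecutive integers ≈ (n−1)^3. 3,360^(1/3) + 1 ≈ 16.0; check n = 16: 16×15×14 = 3,360 ✓. So n = 16.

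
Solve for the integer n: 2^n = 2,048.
11
2,048 = 1,024 × 2 = 2^10 × 2^1 = 2^11, so n = 11.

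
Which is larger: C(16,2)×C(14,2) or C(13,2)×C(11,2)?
C(16,2)×C(14,2)=10,920, C(13,2)×C(11,2)=4,290.
Final answer: C(16,2)×C(14,2)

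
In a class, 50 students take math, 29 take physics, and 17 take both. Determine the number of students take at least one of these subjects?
|A∪B| = |A|+|B|-|A∩B| = 50+29-17 = 62.

Answer: 62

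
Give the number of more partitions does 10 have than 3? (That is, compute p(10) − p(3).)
Pentagonal recurrence p(n) = p(n−1) + p(n−2) − p(n−5) − p(n−7) + …: p(10) = p(9) + p(8) − p(5) − p(3) = 30 + 22 − 7 − 3 = 42.
p(3) = p(2) + p(1) = 2 + 1 = 3.
Difference = 42 − 3 = 39.

Answer: 39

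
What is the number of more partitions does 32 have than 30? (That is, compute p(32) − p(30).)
2,745

Solution: Pentagonal recurrence p(n) = p(n−1) + p(n−2) − p(n−5) − p(n−7) + …: p(32) = p(31) + p(30) − p(27) − p(25) + p(20) + p(17) − p(10) − p(6) = 6,842 + 5,604 − 3,010 − 1,958 + 627 + 297 − 42 − 11 = 8,349.
p(30) = p(29) + p(28) − p(25) − p(23) + p(18) + p(15) − p(8) − p(4) = 4,565 + 3,718 − 1,958 − 1,255 + 385 + 176 − 22 − 5 = 5,604.
Difference = 8,349 − 5,604 = 2,745.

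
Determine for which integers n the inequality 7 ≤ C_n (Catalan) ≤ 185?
4, 5, 6

Working:
C_3=5; C_4=14; C_5=42; C_6=132; C_7=429. So valid n = 4, 5, 6.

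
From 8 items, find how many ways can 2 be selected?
28
C(8,2) = 8! / (2! × (8-2)!)
         = 8! / (2! × 6!)
         = 28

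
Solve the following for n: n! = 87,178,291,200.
14

Working:
n! is strictly increasing. 12! = 479,001,600, 13! = 6,227,020,800, 14! = 87,178,291,200 ✓. So n = 14.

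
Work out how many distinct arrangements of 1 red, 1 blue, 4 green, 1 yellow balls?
210

Multinomial: 7!/(1! × 1! × 4! × 1!) = 210.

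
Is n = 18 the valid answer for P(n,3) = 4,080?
No
P(18,3) = 18·17·16 = 4,896, which does not equal 4,080.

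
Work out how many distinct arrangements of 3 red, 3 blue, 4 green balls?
4,200

Explanation: Multinomial: 10!/(3! × 3! × 4!) = 4,200.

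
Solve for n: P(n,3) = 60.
P(n,3) = n(n−1)(n−2) is increasing in n; n(n−1)(n−2) ≈ (n−1)^3 = 60 gives n ≈ 4.9. Check: P(3,3) = 6, P(4,3) = 24, P(5,3) = 60 ✓. So n = 5.
Final answer: 5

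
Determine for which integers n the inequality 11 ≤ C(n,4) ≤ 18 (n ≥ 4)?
6

C(5,4)=5; C(6,4)=15; C(7,4)=35. So valid n = 6.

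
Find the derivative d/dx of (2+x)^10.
10(2+x)^9

Working:
Using the power rule: d/dx (2+x)^10 = 10(2+x)^{9}.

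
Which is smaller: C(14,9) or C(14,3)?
C(14,3)

C(14,9)=2,002, C(14,3)=364.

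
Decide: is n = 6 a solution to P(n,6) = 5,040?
No

Explanation: P(6,6) = 6·5·4·3·2·1 = 720, which does not equal 5,040.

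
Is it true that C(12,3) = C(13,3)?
False

LHS = C(12,3) = 220; RHS = C(13,3) = 286. 220 ≠ 286, so the statement does not hold.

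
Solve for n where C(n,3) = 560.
16
C(n,3) = n(n−1)(n−2)/3! is increasing in n, and n(n−1)(n−2) = 3!·560 = 3,360 ≈ (n−1)^3 gives n ≈ 16.0. Check: C(14,3) = 364, C(15,3) = 455, C(16,3) = 560 ✓. So n = 16.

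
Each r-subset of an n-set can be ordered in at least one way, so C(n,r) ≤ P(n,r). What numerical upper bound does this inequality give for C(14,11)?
14,529,715,200

Reasoning: P(14,11) = 14·13·12·11·10·9·8·7·6·5·4 = 14,529,715,200, so C(14,11) ≤ 14,529,715,200. (The bound is loose by a factor of 11! = 39,916,800: C(14,11) = 14,529,715,200/39,916,800 = 364.)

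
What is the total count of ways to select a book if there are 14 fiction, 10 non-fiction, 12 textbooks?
36

By the addition principle: 14 + 10 + 12 = 36.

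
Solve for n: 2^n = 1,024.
10

2^10 = 1,024, so n = 10.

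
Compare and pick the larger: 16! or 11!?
16!
16!=20,922,789,888,000, 11!=39,916,800. 16! > 11!.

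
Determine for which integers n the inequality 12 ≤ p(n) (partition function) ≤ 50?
Tabulating p(n) via p(n) = p(n−1) + p(n−2) − p(n−5) − p(n−7) + …: p(6)=11; p(7)=15; p(8)=22; p(9)=30; p(10)=42; p(11)=56. So valid n = 7, 8, 9, 10.

Answer: 7, 8, 9, 10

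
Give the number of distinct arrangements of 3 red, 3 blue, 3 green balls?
1,680

Multinomial: 9!/(3! × 3! × 3!) = 1,680.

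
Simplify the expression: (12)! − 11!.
(12)! − 11! = (12)·11! − 11! = (12−1)·11! = 11·11! = 439,084,800.
Final answer: 439,084,800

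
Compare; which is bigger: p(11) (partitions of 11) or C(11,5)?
C(11,5)

Explanation: Pentagonal recurrence p(n) = p(n−1) + p(n−2) − p(n−5) − p(n−7) + …: p(11) = p(10) + p(9) − p(6) − p(4) = 42 + 30 − 11 − 5 = 56; C(11,5) = 462.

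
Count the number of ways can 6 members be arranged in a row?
720

Reasoning: Arrangements of 6 distinct objects: 6! = 720.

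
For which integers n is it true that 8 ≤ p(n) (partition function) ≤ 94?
6, 7, 8, 9, 10, 11, 12

Solution: Tabulating p(n) via p(n) = p(n−1) + p(n−2) − p(n−5) − p(n−7) + …: p(5)=7; p(6)=11; p(7)=15; p(8)=22; p(9)=30; p(10)=42; p(11)=56; p(12)=77; p(13)=101. So valid n = 6, 7, 8, 9, 10, 11, 12.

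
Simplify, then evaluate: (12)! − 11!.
(12)! − 11! = (12)·11! − 11! = (12−1)·11! = 11·11! = 439,084,800.

Answer: 439,084,800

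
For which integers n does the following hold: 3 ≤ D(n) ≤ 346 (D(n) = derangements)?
4, 5, 6

Solution: Using D(n) = (n−1)[D(n−1) + D(n−2)] with D(1)=0, D(2)=1: D(3)=2; D(4)=9; D(5)=44; D(6)=265; D(7)=1,854. So valid n = 4, 5, 6.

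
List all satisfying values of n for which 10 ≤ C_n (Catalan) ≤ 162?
4, 5, 6

Solution: C_3=5; C_4=14; C_5=42; C_6=132; C_7=429. So valid n = 4, 5, 6.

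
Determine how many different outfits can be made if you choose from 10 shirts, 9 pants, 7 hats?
By the multiplication principle: 10 × 9 × 7 = 630.
Final answer: 630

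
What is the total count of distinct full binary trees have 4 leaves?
5

Using the Catalan number formula: C_n = C(2n, n) / (n+1)
C_3 = C(6, 3) / (3+1)
     = 20 / 4
     = 5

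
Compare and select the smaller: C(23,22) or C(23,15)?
C(23,22)

C(23,22)=23, C(23,15)=490,314.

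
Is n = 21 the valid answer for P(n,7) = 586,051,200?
P(21,7) = 21·20·19·18·17·16·15 = 586,051,200, which equals 586,051,200.
Final answer: Yes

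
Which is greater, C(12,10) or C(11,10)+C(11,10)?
C(12,10)

Working:
C(12,10)=66; C(11,10)+C(11,10)=11+11=22.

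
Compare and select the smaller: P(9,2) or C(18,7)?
P(9,2)

Working:
P(9,2)=72, C(18,7)=31,824.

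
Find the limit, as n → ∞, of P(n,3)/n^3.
1
P(n,3) = n(n-1)(n-2) ≈ n^3 for large n. Limit = 1.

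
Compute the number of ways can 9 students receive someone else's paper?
Using D(n) = (n-1)[D(n-1) + D(n-2)]:
D(9) = (9-1) × [D(8) + D(7)]
      = 8 × [14833 + 1854]
      = 8 × 16687
      = 133,496
Final answer: 133,496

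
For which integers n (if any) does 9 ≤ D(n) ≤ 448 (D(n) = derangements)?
4, 5, 6

Using D(n) = (n−1)[D(n−1) + D(n−2)] with D(1)=0, D(2)=1: D(3)=2; D(4)=9; D(5)=44; D(6)=265; D(7)=1,854. So valid n = 4, 5, 6.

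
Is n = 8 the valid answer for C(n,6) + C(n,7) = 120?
No

Solution: C(8,6) + C(8,7) = 28 + 8 = 36, which does not equal 120.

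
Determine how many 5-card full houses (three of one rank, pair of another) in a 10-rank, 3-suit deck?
270
Triple rank: 10. Triple suits: C(3,3)=1. Pair rank: 9. Pair suits: C(3,2)=3. Total: 270.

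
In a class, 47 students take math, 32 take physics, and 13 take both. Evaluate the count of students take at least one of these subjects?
66

Explanation: |A∪B| = |A|+|B|-|A∩B| = 47+32-13 = 66.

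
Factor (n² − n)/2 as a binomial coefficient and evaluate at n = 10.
(n² − n)/2 = n(n−1)/2 = C(n,2). At n = 10: C(10,2) = 45.

Answer: C(n,2); C(10,2) = 45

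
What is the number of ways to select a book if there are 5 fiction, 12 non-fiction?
17

By the addition principle: 5 + 12 = 17.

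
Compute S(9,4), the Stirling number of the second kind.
7,770

Explanation: Using the Stirling recurrence: S(n,k) = k·S(n-1,k) + S(n-1,k-1)
S(9,4) = 4·S(8,4) + S(8,3)
         = 4·1701 + 966
         = 6804 + 966
         = 7,770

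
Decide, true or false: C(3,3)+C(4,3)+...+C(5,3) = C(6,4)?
Hockey stick identity gives Σ = C(6,4) = 15; RHS C(6,4) = 15.

Answer: True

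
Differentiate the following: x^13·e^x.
Product rule: d/dx[x^13]·e^x + x^13·d/dx[e^x] = 13x^{12}e^x + x^13e^x.

Answer: (13x^12 + x^13)e^x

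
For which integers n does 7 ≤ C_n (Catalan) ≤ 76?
4, 5

Working:
C_3=5; C_4=14; C_5=42; C_6=132. So valid n = 4, 5.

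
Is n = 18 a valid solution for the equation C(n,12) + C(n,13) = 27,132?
Yes

Reasoning: C(18,12) + C(18,13) = 18,564 + 8,568 = 27,132, which equals 27,132.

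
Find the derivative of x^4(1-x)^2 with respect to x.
Product rule: 4x^{3}(1-x)^{2} + x^4·(-2)(1-x)^{1}.
Final answer: 4x^3(1-x)^2 - 2x^4(1-x)^1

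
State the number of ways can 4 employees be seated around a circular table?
Circular arrangements: (4-1)! = 6.
Final answer: 6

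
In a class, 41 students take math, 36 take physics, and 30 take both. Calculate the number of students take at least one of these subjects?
|A∪B| = |A|+|B|-|A∩B| = 41+36-30 = 47.
Final answer: 47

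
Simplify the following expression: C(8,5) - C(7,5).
35
C(8,5) - C(7,5) = C(7,4) = 35.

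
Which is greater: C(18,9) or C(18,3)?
C(18,9)

Explanation: C(18,9)=48,620, C(18,3)=816.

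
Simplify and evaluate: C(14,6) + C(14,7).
6,435
By Pascal's identity: C(15,7) = 6,435.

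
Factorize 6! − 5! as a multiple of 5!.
6! − 5! = 6·5! − 5! = (6 − 1)·5! = 5 × 5! = 600.
Final answer: 5 × 5! = 600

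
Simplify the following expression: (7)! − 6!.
4,320
(7)! − 6! = (7)·6! − 6! = (7−1)·6! = 6·6! = 4,320.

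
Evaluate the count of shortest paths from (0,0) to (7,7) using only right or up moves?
3,432

Solution: Choose 7 rights from 14 moves: C(14,7) = 3,432.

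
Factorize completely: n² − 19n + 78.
Seek roots whose sum is 19 and product is 78: (6, 13). So n² − 19n + 78 = (n − 6)(n − 13).

Answer: (n − 6)(n − 13)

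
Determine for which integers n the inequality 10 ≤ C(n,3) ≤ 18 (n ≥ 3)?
5

Working:
C(4,3)=4; C(5,3)=10; C(6,3)=20. So valid n = 5.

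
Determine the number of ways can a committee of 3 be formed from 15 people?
455
C(15,3) = 15! / (3! × (15-3)!)
         = 15! / (3! × 12!)
         = 455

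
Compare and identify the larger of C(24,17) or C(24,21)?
C(24,17)

Working:
C(24,17)=346,104, C(24,21)=2,024.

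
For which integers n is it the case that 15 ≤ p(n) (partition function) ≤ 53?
Tabulating p(n) via p(n) = p(n−1) + p(n−2) − p(n−5) − p(n−7) + …: p(6)=11; p(7)=15; p(8)=22; p(9)=30; p(10)=42; p(11)=56. So valid n = 7, 8, 9, 10.
Final answer: 7, 8, 9, 10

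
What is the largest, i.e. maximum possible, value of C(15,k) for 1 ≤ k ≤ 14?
C(15,k) is maximised at the centre of the row: C(15,7) = 6,435.

Answer: 6,435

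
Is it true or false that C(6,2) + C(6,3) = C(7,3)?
Pascal's identity: LHS = 15 + 20 = 35; RHS = C(7,3) = 35. Both sides agree, so the statement holds.

Answer: True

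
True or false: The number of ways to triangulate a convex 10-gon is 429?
Triangulations of a convex 10-gon are counted by the Catalan number C_8: C_8 = C(16,8)/(8+1) = 12,870/9 = 1,430.

Answer: False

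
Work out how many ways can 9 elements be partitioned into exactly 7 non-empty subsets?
462

Solution: This equals S(9,7), the Stirling number of the 2nd kind.
Using the Stirling recurrence: S(n,k) = k·S(n-1,k) + S(n-1,k-1)
S(9,7) = 7·S(8,7) + S(8,6)
         = 7·28 + 266
         = 196 + 266
         = 462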